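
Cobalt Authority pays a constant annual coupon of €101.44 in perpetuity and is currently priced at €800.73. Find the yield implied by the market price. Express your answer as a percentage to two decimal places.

12.67%

P = C/r ⇒ r = C/P = €101.44/€800.73 = 0.126684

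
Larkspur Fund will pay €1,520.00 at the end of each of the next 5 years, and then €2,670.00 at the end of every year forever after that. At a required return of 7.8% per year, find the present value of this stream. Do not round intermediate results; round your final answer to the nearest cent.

€29614.85

PV of 5-year annuity: €1,520.00 × [1 − (1+0.078)^−5] / 0.078 = 6101.04509
Perpetuity value at year 5: €2,670.00 / 0.078 = 34230.76923
PV of perpetuity: 34230.76923 / (1+0.078)^5 = 23513.80187
Total PV = 6101.04509 + 23513.80187 = 29614.84696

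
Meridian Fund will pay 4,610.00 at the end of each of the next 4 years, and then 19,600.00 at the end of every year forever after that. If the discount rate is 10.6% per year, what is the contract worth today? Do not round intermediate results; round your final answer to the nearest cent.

138000.02

PV of 4-year annuity: 4,610.00 × [1 − (1+0.106)^−4] / 0.106 = 14425.28328
Perpetuity value at year 4: 19,600.00 / 0.106 = 184905.66038
PV of perpetuity: 184905.66038 / (1+0.106)^4 = 123574.73796
Total PV = 14425.28328 + 123574.73796 = 138000.02124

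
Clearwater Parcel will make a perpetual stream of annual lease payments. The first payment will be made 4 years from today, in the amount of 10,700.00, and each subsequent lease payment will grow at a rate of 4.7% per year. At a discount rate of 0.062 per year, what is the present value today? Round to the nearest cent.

595551.01

Value at end of year 3: C₁ / (r − g) = 10,700.00 / (0.062 − 0.047) = 713,333.3333
Discount to today: PV = 713,333.3333 / (1 + 0.062)^3 = 713,333.3333 / 1.197770 = 595,551.01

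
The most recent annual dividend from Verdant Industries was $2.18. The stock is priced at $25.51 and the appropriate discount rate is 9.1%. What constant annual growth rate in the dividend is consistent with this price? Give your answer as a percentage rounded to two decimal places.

0.51%

P = D₀(1+g)/(r−g) ⇒ P(r−g) = D₀(1+g) ⇒ g(P+D₀) = P·r − D₀
g = (P·r − D₀)/(P + D₀) = ($25.51×0.091 − $2.18) / ($25.51 + $2.18) = 0.005107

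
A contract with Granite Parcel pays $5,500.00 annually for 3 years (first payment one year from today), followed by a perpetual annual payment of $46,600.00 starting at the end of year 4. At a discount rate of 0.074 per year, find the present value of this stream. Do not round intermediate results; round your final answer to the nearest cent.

PV of 3-year annuity: $5,500.00 × [1 − (1+0.074)^−3] / 0.074 = 14328.90050
Perpetuity value at year 3: $46,600.00 / 0.074 = 629729.72973
PV of perpetuity: 629729.72973 / (1+0.074)^3 = 508324.86369
Total PV = 14328.90050 + 508324.86369 = 522653.76419

$522653.76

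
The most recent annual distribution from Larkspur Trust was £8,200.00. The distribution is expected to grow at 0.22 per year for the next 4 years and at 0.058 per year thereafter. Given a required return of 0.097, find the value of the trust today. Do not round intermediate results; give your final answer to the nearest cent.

D_1 = 10004.00000
D_2 = 12204.88000
D_3 = 14889.95360
D_4 = 18165.74339
Terminal value at year 4: TV = D_4×(1+g_2)/(r−g_2) = 19219.35651/0.039 = 492804.01304
P_0 = D_1/(1+r)^1 + D_2/(1+r)^2 + D_3/(1+r)^3 + D_4/(1+r)^4 + TV/(1+r)^4
    = 9119.41659 + 10141.92182 + 11279.07441 + 12543.72906 + 340288.85497 = 383372.99685

£383373.00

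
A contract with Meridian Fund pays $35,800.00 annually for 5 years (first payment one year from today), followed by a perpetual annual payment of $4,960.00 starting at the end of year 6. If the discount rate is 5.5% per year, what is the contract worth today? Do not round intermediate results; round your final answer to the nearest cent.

PV of 5-year annuity: $35,800.00 × [1 − (1+0.055)^−5] / 0.055 = 152876.18423
Perpetuity value at year 5: $4,960.00 / 0.055 = 90181.81818
PV of perpetuity: 90181.81818 / (1+0.055)^5 = 69001.20718
Total PV = 152876.18423 + 69001.20718 = 221877.39141

$221877.39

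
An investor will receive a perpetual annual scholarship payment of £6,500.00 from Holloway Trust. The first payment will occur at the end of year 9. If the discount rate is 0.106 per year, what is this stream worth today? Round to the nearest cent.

£27388.39

Value at end of year 8: C / r = £6,500.00 / 0.106 = £61,320.7547
Discount to today: PV = £61,320.7547 / (1 + 0.106)^8 = £61,320.7547 / 2.238933 = £27,388.39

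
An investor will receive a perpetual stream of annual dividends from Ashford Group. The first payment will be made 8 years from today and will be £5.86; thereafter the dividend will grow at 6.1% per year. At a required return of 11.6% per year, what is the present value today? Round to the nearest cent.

£49.42

Value at end of year 7: C₁ / (r − g) = £5.86 / (0.116 − 0.061) = £106.5455
Discount to today: PV = £106.5455 / (1 + 0.116)^7 = £106.5455 / 2.156003 = £49.42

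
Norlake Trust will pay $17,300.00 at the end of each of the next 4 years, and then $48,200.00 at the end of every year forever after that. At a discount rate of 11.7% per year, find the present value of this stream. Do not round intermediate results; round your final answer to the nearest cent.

$317515.62

PV of 4-year annuity: $17,300.00 × [1 − (1+0.117)^−4] / 0.117 = 52879.88340
Perpetuity value at year 4: $48,200.00 / 0.117 = 411965.81197
PV of perpetuity: 411965.81197 / (1+0.117)^4 = 264635.73220
Total PV = 52879.88340 + 264635.73220 = 317515.61560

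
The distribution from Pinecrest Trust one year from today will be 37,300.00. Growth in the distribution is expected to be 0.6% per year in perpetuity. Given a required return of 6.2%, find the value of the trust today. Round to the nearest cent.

666071.43

Growing perpetuity: P = D₁ / (r − g) = 37,300.0000 / (0.062 − 0.006) = 666,071.43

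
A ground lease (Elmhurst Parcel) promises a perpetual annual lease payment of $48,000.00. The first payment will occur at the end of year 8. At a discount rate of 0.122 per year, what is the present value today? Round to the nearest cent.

$175764.60

Value at end of year 7: C / r = $48,000.00 / 0.122 = $393,442.6230
Discount to today: PV = $393,442.6230 / (1 + 0.122)^7 = $393,442.6230 / 2.238463 = $175,764.60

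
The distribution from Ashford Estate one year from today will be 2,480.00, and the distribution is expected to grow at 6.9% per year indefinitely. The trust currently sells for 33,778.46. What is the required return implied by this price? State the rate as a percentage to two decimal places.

P = D₁/(r − g) ⇒ r = D₁/P + g = 2,480.0000/33,778.46 + 0.069 = 0.073420 + 0.069 = 0.142420

14.24%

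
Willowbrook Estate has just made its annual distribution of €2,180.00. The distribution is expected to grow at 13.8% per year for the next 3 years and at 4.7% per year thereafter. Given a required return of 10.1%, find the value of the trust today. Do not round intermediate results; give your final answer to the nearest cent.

€53663.41

D_1 = 2480.84000
D_2 = 2823.19592
D_3 = 3212.79696
Terminal value at year 3: TV = D_3×(1+g_2)/(r−g_2) = 3363.79841/0.054 = 62292.56322
P_0 = D_1/(1+r)^1 + D_2/(1+r)^2 + D_3/(1+r)^3 + TV/(1+r)^3
    = 2253.26067 + 2328.98333 + 2407.25071 + 46673.91648 = 53663.41119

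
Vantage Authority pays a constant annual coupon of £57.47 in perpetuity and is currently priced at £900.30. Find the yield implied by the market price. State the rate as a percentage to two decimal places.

6.38%

P = C/r ⇒ r = C/P = £57.47/£900.30 = 0.063834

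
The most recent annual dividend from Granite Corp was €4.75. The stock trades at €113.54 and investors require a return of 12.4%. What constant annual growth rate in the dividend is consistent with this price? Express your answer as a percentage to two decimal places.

P = D₀(1+g)/(r−g) ⇒ P(r−g) = D₀(1+g) ⇒ g(P+D₀) = P·r − D₀
g = (P·r − D₀)/(P + D₀) = (€113.54×0.124 − €4.75) / (€113.54 + €4.75) = 0.078865

7.89%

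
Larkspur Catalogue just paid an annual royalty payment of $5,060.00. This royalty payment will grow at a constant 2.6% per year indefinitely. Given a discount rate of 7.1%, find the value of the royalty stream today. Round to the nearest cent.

D₁ = D₀ × (1 + g) = $5,060.00 × 1.026 = $5,191.5600
Growing perpetuity: P = D₁ / (r − g) = $5,191.5600 / (0.071 − 0.026) = $115,368.00

$115368.00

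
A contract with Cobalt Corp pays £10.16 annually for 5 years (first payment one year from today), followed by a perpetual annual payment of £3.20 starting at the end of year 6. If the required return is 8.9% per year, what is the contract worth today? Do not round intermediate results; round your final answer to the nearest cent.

£63.10

PV of 5-year annuity: £10.16 × [1 − (1+0.089)^−5] / 0.089 = 39.62161
Perpetuity value at year 5: £3.20 / 0.089 = 35.95506
PV of perpetuity: 35.95506 / (1+0.089)^5 = 23.47581
Total PV = 39.62161 + 23.47581 = 63.09742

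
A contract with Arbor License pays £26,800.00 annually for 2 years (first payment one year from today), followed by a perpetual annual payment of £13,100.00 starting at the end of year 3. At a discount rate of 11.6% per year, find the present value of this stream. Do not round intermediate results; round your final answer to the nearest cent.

£136207.01

PV of 2-year annuity: £26,800.00 × [1 − (1+0.116)^−2] / 0.116 = 45532.55996
Perpetuity value at year 2: £13,100.00 / 0.116 = 112931.03448
PV of perpetuity: 112931.03448 / (1+0.116)^2 = 90674.44734
Total PV = 45532.55996 + 90674.44734 = 136207.00730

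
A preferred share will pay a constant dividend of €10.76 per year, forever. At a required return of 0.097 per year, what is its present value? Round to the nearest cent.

€110.93

Level perpetuity: PV = C / r = €10.76 / 0.097 = €110.93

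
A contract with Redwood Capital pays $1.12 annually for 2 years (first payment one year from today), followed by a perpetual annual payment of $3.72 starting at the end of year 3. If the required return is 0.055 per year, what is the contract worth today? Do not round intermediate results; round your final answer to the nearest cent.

PV of 2-year annuity: $1.12 × [1 − (1+0.055)^−2] / 0.055 = 2.06788
Perpetuity value at year 2: $3.72 / 0.055 = 67.63636
PV of perpetuity: 67.63636 / (1+0.055)^2 = 60.76805
Total PV = 2.06788 + 60.76805 = 62.83593

$62.84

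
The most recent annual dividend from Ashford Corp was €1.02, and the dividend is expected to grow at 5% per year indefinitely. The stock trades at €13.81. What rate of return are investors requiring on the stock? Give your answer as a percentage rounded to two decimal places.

12.76%

D₁ = €1.02 × 1.05 = €1.0710
P = D₁/(r − g) ⇒ r = D₁/P + g = €1.0710/€13.81 + 0.05 = 0.077552 + 0.05 = 0.127552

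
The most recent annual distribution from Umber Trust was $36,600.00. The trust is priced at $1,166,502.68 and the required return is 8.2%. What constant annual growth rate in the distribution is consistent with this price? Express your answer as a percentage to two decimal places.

P = D₀(1+g)/(r−g) ⇒ P(r−g) = D₀(1+g) ⇒ g(P+D₀) = P·r − D₀
g = (P·r − D₀)/(P + D₀) = ($1,166,502.68×0.082 − $36,600.00) / ($1,166,502.68 + $36,600.00) = 0.049084

4.91%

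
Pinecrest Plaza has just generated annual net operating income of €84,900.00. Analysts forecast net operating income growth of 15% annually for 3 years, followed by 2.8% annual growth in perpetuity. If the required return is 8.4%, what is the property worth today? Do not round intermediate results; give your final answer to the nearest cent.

D_1 = 97635.00000
D_2 = 112280.25000
D_3 = 129122.28750
Terminal value at year 3: TV = D_3×(1+g_2)/(r−g_2) = 132737.71155/0.056 = 2370316.27768
P_0 = D_1/(1+r)^1 + D_2/(1+r)^2 + D_3/(1+r)^3 + TV/(1+r)^3
    = 90069.18819 + 95553.10555 + 101370.91456 + 1860880.36021 = 2147873.56852

€2147873.57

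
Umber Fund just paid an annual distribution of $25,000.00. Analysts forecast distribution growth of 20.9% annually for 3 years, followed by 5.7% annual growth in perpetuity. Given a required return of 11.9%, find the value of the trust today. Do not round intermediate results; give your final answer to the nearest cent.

$625265.67

D_1 = 30225.00000
D_2 = 36542.02500
D_3 = 44179.30823
Terminal value at year 3: TV = D_3×(1+g_2)/(r−g_2) = 46697.52879/0.062 = 753185.94829
P_0 = D_1/(1+r)^1 + D_2/(1+r)^2 + D_3/(1+r)^3 + TV/(1+r)^3
    = 27010.72386 + 29183.16814 + 31530.33984 + 537541.43887 = 625265.67071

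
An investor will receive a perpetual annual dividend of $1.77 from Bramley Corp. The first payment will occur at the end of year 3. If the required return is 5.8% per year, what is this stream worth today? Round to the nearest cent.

$27.26

Value at end of year 2: C / r = $1.77 / 0.058 = $30.5172
Discount to today: PV = $30.5172 / (1 + 0.058)^2 = $30.5172 / 1.119364 = $27.26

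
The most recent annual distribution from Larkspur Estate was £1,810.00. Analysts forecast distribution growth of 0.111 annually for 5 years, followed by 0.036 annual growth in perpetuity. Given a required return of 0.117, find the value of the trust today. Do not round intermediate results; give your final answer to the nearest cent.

D_1 = 2010.91000
D_2 = 2234.12101
D_3 = 2482.10844
D_4 = 2757.62248
D_5 = 3063.71857
Terminal value at year 5: TV = D_5×(1+g_2)/(r−g_2) = 3174.01244/0.081 = 39185.33880
P_0 = D_1/(1+r)^1 + D_2/(1+r)^2 + D_3/(1+r)^3 + D_4/(1+r)^4 + D_5/(1+r)^5 + TV/(1+r)^5
    = 1800.27753 + 1790.60728 + 1780.98898 + 1771.42234 + 1761.90709 + 22535.00924 = 31440.21247

£31440.21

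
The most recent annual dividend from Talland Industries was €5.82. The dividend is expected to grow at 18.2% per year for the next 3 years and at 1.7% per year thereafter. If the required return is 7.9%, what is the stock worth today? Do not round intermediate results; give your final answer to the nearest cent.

€146.51

D_1 = 6.87924
D_2 = 8.13126
D_3 = 9.61115
Terminal value at year 3: TV = D_3×(1+g_2)/(r−g_2) = 9.77454/0.062 = 157.65389
P_0 = D_1/(1+r)^1 + D_2/(1+r)^2 + D_3/(1+r)^3 + TV/(1+r)^3
    = 6.37557 + 6.98417 + 7.65087 + 125.49902 = 146.50964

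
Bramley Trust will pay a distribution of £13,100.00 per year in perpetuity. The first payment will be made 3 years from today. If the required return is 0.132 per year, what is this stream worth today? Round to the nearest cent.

Value at end of year 2: C / r = £13,100.00 / 0.132 = £99,242.4242
Discount to today: PV = £99,242.4242 / (1 + 0.132)^2 = £99,242.4242 / 1.281424 = £77,446.98

£77446.98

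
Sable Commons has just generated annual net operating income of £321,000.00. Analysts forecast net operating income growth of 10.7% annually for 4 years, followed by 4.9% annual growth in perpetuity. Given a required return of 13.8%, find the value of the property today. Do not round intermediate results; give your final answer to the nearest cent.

£4586661.51

D_1 = 355347.00000
D_2 = 393369.12900
D_3 = 435459.62580
D_4 = 482053.80576
Terminal value at year 4: TV = D_4×(1+g_2)/(r−g_2) = 505674.44225/0.089 = 5681735.30614
P_0 = D_1/(1+r)^1 + D_2/(1+r)^2 + D_3/(1+r)^3 + D_4/(1+r)^4 + TV/(1+r)^4
    = 312255.71178 + 303749.62472 + 295475.25006 + 287426.27576 + 3387754.64353 = 4586661.50585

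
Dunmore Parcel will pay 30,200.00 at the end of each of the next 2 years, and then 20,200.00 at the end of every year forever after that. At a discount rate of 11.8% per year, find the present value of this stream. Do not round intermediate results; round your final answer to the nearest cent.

PV of 2-year annuity: 30,200.00 × [1 − (1+0.118)^−2] / 0.118 = 51173.99138
Perpetuity value at year 2: 20,200.00 / 0.118 = 171186.44068
PV of perpetuity: 171186.44068 / (1+0.118)^2 = 136957.47956
Total PV = 51173.99138 + 136957.47956 = 188131.47094

188131.47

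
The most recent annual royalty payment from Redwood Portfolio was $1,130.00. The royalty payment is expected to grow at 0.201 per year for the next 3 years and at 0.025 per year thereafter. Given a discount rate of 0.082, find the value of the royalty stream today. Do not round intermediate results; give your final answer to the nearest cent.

D_1 = 1357.13000
D_2 = 1629.91313
D_3 = 1957.52567
Terminal value at year 3: TV = D_3×(1+g_2)/(r−g_2) = 2006.46381/0.057 = 35201.11949
P_0 = D_1/(1+r)^1 + D_2/(1+r)^2 + D_3/(1+r)^3 + TV/(1+r)^3
    = 1254.27911 + 1392.22663 + 1545.34583 + 27789.11353 = 31980.96510

$31980.97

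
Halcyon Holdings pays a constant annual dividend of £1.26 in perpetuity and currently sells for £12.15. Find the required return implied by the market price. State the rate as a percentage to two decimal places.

P = C/r ⇒ r = C/P = £1.26/£12.15 = 0.103704

10.37%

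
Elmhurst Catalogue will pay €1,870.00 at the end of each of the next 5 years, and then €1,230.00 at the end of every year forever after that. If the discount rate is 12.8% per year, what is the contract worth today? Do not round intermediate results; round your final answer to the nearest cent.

€11871.43

PV of 5-year annuity: €1,870.00 × [1 − (1+0.128)^−5] / 0.128 = 6609.44589
Perpetuity value at year 5: €1,230.00 / 0.128 = 9609.37500
PV of perpetuity: 9609.37500 / (1+0.128)^5 = 5261.98546
Total PV = 6609.44589 + 5261.98546 = 11871.43135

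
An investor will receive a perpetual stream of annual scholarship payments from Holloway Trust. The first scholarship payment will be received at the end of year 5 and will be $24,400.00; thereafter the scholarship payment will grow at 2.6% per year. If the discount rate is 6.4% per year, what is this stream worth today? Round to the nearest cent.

Value at end of year 4: C₁ / (r − g) = $24,400.00 / (0.064 − 0.026) = $642,105.2632
Discount to today: PV = $642,105.2632 / (1 + 0.064)^4 = $642,105.2632 / 1.281641 = $501,002.30

$501002.30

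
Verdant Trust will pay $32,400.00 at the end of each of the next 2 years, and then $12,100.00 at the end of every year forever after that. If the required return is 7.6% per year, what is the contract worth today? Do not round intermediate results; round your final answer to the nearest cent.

$195610.31

PV of 2-year annuity: $32,400.00 × [1 − (1+0.076)^−2] / 0.076 = 58096.21205
Perpetuity value at year 2: $12,100.00 / 0.076 = 159210.52632
PV of perpetuity: 159210.52632 / (1+0.076)^2 = 137514.10145
Total PV = 58096.21205 + 137514.10145 = 195610.31349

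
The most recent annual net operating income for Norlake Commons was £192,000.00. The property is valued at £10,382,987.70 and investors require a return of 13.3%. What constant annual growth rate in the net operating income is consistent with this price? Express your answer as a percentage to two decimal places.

P = D₀(1+g)/(r−g) ⇒ P(r−g) = D₀(1+g) ⇒ g(P+D₀) = P·r − D₀
g = (P·r − D₀)/(P + D₀) = (£10,382,987.70×0.133 − £192,000.00) / (£10,382,987.70 + £192,000.00) = 0.112429

11.24%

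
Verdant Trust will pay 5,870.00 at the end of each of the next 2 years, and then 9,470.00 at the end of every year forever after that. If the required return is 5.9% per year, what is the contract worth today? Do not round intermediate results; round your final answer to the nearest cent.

PV of 2-year annuity: 5,870.00 × [1 − (1+0.059)^−2] / 0.059 = 10777.11526
Perpetuity value at year 2: 9,470.00 / 0.059 = 160508.47458
PV of perpetuity: 160508.47458 / (1+0.059)^2 = 143121.88488
Total PV = 10777.11526 + 143121.88488 = 153899.00014

153899.00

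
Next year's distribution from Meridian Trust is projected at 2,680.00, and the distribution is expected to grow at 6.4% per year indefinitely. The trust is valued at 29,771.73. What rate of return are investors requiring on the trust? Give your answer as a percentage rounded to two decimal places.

P = D₁/(r − g) ⇒ r = D₁/P + g = 2,680.0000/29,771.73 + 0.064 = 0.090018 + 0.064 = 0.154018

15.40%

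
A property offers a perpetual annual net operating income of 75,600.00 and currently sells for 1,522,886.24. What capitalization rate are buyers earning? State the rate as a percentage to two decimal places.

4.96%

P = C/r ⇒ r = C/P = 75,600.00/1,522,886.24 = 0.049643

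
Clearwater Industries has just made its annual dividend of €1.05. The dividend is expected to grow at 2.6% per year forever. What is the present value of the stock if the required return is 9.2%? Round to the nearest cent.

€16.32

D₁ = D₀ × (1 + g) = €1.05 × 1.026 = €1.0773
Growing perpetuity: P = D₁ / (r − g) = €1.0773 / (0.092 − 0.026) = €16.32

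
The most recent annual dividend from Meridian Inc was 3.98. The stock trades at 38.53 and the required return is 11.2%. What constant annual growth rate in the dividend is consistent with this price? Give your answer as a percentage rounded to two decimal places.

P = D₀(1+g)/(r−g) ⇒ P(r−g) = D₀(1+g) ⇒ g(P+D₀) = P·r − D₀
g = (P·r − D₀)/(P + D₀) = (38.53×0.112 − 3.98) / (38.53 + 3.98) = 0.007889

0.79%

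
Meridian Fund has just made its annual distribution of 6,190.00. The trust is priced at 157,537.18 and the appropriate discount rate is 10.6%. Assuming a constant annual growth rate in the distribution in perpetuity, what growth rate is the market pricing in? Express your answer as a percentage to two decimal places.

P = D₀(1+g)/(r−g) ⇒ P(r−g) = D₀(1+g) ⇒ g(P+D₀) = P·r − D₀
g = (P·r − D₀)/(P + D₀) = (157,537.18×0.106 − 6,190.00) / (157,537.18 + 6,190.00) = 0.064186

6.42%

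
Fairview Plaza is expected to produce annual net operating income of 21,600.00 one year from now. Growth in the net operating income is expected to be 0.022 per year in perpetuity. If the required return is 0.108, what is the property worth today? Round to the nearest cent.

Growing perpetuity: P = D₁ / (r − g) = 21,600.0000 / (0.108 − 0.022) = 251,162.79

251162.79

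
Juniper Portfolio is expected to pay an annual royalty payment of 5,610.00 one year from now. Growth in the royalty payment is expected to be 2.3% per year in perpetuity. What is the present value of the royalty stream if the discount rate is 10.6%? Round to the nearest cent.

67590.36

Growing perpetuity: P = D₁ / (r − g) = 5,610.0000 / (0.106 − 0.023) = 67,590.36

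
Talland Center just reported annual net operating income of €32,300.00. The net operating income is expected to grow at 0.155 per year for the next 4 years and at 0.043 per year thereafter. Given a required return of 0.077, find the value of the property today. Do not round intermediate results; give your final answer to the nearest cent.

€1464957.85

D_1 = 37306.50000
D_2 = 43089.00750
D_3 = 49767.80366
D_4 = 57481.81323
Terminal value at year 4: TV = D_4×(1+g_2)/(r−g_2) = 59953.53120/0.034 = 1763339.15291
P_0 = D_1/(1+r)^1 + D_2/(1+r)^2 + D_3/(1+r)^3 + D_4/(1+r)^4 + TV/(1+r)^4
    = 34639.27577 + 37147.96983 + 39838.35205 + 42723.58089 + 1310608.67254 = 1464957.85107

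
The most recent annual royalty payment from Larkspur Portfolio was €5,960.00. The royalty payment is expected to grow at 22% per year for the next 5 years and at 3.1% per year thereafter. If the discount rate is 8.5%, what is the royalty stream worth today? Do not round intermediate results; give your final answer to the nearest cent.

€247482.00

D_1 = 7271.20000
D_2 = 8870.86400
D_3 = 10822.45408
D_4 = 13203.39398
D_5 = 16108.14065
Terminal value at year 5: TV = D_5×(1+g_2)/(r−g_2) = 16607.49301/0.054 = 307546.16691
P_0 = D_1/(1+r)^1 + D_2/(1+r)^2 + D_3/(1+r)^3 + D_4/(1+r)^4 + D_5/(1+r)^5 + TV/(1+r)^5
    = 6701.56682 + 7535.40232 + 8472.98694 + 9527.22956 + 10712.64522 + 204532.17075 = 247482.00162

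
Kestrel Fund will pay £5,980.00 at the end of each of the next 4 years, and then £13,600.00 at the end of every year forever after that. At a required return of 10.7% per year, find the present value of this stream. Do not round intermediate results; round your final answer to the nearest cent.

£103309.94

PV of 4-year annuity: £5,980.00 × [1 − (1+0.107)^−4] / 0.107 = 18672.08786
Perpetuity value at year 4: £13,600.00 / 0.107 = 127102.80374
PV of perpetuity: 127102.80374 / (1+0.107)^4 = 84637.85476
Total PV = 18672.08786 + 84637.85476 = 103309.94262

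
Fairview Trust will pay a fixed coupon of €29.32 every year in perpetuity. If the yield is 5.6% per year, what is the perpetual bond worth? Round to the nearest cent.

€523.57

Level perpetuity: PV = C / r = €29.32 / 0.056 = €523.57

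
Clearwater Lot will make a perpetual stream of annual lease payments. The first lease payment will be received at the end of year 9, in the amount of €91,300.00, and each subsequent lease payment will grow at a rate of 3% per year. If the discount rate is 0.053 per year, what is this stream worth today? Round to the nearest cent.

Value at end of year 8: C₁ / (r − g) = €91,300.00 / (0.053 − 0.03) = €3,969,565.2174
Discount to today: PV = €3,969,565.2174 / (1 + 0.053)^8 = €3,969,565.2174 / 1.511565 = €2,626,128.49

€2626128.49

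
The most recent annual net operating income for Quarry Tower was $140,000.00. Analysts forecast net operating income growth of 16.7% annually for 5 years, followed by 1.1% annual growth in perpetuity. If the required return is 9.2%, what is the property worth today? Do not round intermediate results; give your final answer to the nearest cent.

D_1 = 163380.00000
D_2 = 190664.46000
D_3 = 222505.42482
D_4 = 259663.83076
D_5 = 303027.69050
Terminal value at year 5: TV = D_5×(1+g_2)/(r−g_2) = 306360.99510/0.081 = 3782234.50739
P_0 = D_1/(1+r)^1 + D_2/(1+r)^2 + D_3/(1+r)^3 + D_4/(1+r)^4 + D_5/(1+r)^5 + TV/(1+r)^5
    = 149615.38462 + 159891.16653 + 170872.70269 + 182608.46524 + 195150.25543 + 2435764.29926 = 3293902.27375

$3293902.27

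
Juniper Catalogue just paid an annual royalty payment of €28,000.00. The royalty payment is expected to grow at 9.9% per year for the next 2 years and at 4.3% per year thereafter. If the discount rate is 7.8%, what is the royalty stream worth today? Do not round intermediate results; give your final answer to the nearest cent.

€924872.73

D_1 = 30772.00000
D_2 = 33818.42800
Terminal value at year 2: TV = D_2×(1+g_2)/(r−g_2) = 35272.62040/0.035 = 1007789.15440
P_0 = D_1/(1+r)^1 + D_2/(1+r)^2 + TV/(1+r)^2
    = 28545.45455 + 29101.53483 + 867225.73790 = 924872.72727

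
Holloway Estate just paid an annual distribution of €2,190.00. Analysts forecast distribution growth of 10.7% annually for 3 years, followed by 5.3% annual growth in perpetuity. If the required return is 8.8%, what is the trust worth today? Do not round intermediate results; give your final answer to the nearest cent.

D_1 = 2424.33000
D_2 = 2683.73331
D_3 = 2970.89277
Terminal value at year 3: TV = D_3×(1+g_2)/(r−g_2) = 3128.35009/0.035 = 89381.43118
P_0 = D_1/(1+r)^1 + D_2/(1+r)^2 + D_3/(1+r)^3 + TV/(1+r)^3
    = 2228.24449 + 2267.15684 + 2306.74874 + 69400.18341 = 76202.33348

€76202.33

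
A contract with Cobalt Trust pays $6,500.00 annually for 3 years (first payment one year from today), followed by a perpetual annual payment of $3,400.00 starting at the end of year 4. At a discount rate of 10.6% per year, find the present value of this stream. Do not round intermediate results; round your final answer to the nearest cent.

PV of 3-year annuity: $6,500.00 × [1 − (1+0.106)^−3] / 0.106 = 15995.30619
Perpetuity value at year 3: $3,400.00 / 0.106 = 32075.47170
PV of perpetuity: 32075.47170 / (1+0.106)^3 = 23708.69615
Total PV = 15995.30619 + 23708.69615 = 39704.00234

$39704.00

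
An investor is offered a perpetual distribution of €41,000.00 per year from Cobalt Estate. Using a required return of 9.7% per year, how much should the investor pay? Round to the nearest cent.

€422680.41

Level perpetuity: PV = C / r = €41,000.00 / 0.097 = €422,680.41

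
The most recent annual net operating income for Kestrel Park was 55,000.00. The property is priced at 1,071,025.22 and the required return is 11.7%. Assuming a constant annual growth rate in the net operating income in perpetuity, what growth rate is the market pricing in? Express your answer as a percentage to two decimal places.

6.24%

P = D₀(1+g)/(r−g) ⇒ P(r−g) = D₀(1+g) ⇒ g(P+D₀) = P·r − D₀
g = (P·r − D₀)/(P + D₀) = (1,071,025.22×0.117 − 55,000.00) / (1,071,025.22 + 55,000.00) = 0.062441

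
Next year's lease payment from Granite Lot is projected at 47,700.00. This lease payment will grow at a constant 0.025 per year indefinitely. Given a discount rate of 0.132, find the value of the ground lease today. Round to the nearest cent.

445794.39

Growing perpetuity: P = D₁ / (r − g) = 47,700.0000 / (0.132 − 0.025) = 445,794.39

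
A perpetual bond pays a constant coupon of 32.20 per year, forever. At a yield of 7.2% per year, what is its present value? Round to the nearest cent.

447.22

Level perpetuity: PV = C / r = 32.20 / 0.072 = 447.22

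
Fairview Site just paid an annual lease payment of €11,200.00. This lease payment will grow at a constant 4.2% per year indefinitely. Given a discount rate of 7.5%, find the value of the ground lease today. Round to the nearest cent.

€353648.48

D₁ = D₀ × (1 + g) = €11,200.00 × 1.042 = €11,670.4000
Growing perpetuity: P = D₁ / (r − g) = €11,670.4000 / (0.075 − 0.042) = €353,648.48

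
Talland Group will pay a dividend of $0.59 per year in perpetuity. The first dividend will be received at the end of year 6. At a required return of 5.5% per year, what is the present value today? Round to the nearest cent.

$8.21

Value at end of year 5: C / r = $0.59 / 0.055 = $10.7273
Discount to today: PV = $10.7273 / (1 + 0.055)^5 = $10.7273 / 1.306960 = $8.21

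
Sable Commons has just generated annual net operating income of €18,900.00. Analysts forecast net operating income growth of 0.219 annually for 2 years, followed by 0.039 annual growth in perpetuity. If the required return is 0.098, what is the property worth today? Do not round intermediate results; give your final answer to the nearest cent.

D_1 = 23039.10000
D_2 = 28084.66290
Terminal value at year 2: TV = D_2×(1+g_2)/(r−g_2) = 29179.96475/0.059 = 494575.67378
P_0 = D_1/(1+r)^1 + D_2/(1+r)^2 + TV/(1+r)^2
    = 20982.78689 + 23295.09764 + 410230.61783 = 454508.50236

€454508.50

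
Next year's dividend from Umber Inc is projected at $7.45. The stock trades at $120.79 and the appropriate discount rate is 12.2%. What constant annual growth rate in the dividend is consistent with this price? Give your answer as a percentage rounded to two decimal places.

6.03%

P = D₁/(r−g) ⇒ g = r − D₁/P = 0.122 − $7.45/$120.79 = 0.060323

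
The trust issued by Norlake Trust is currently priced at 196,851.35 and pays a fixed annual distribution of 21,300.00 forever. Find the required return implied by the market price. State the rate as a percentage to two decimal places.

10.82%

P = C/r ⇒ r = C/P = 21,300.00/196,851.35 = 0.108203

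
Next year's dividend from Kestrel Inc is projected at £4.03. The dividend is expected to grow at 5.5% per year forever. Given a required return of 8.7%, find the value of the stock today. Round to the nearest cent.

£125.94

Growing perpetuity: P = D₁ / (r − g) = £4.0300 / (0.087 − 0.055) = £125.94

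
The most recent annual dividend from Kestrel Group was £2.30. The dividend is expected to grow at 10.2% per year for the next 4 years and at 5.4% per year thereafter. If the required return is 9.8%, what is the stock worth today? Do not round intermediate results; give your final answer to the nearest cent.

£65.19

D_1 = 2.53460
D_2 = 2.79313
D_3 = 3.07803
D_4 = 3.39199
Terminal value at year 4: TV = D_4×(1+g_2)/(r−g_2) = 3.57515/0.044 = 81.25351
P_0 = D_1/(1+r)^1 + D_2/(1+r)^2 + D_3/(1+r)^3 + D_4/(1+r)^4 + TV/(1+r)^4
    = 2.30838 + 2.31679 + 2.32523 + 2.33370 + 55.90270 = 65.18680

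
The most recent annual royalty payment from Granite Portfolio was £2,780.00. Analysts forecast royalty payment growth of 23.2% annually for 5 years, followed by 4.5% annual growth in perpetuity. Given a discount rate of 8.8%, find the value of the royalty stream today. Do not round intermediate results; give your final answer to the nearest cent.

D_1 = 3424.96000
D_2 = 4219.55072
D_3 = 5198.48649
D_4 = 6404.53535
D_5 = 7890.38755
Terminal value at year 5: TV = D_5×(1+g_2)/(r−g_2) = 8245.45499/0.043 = 191754.76729
P_0 = D_1/(1+r)^1 + D_2/(1+r)^2 + D_3/(1+r)^3 + D_4/(1+r)^4 + D_5/(1+r)^5 + TV/(1+r)^5
    = 3147.94118 + 3564.58045 + 4036.36316 + 4570.58769 + 5175.51842 + 125777.13359 = 146272.12448

£146272.12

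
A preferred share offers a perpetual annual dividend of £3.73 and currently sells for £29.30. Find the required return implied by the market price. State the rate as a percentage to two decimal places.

12.73%

P = C/r ⇒ r = C/P = £3.73/£29.30 = 0.127304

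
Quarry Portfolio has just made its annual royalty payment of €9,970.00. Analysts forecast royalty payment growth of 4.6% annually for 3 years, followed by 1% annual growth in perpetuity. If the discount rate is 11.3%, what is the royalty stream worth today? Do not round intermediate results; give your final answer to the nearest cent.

€107601.38

D_1 = 10428.62000
D_2 = 10908.33652
D_3 = 11410.12000
Terminal value at year 3: TV = D_3×(1+g_2)/(r−g_2) = 11524.22120/0.103 = 111885.64272
P_0 = D_1/(1+r)^1 + D_2/(1+r)^2 + D_3/(1+r)^3 + TV/(1+r)^3
    = 9369.82929 + 8805.78746 + 8275.69962 + 81150.06424 = 107601.38061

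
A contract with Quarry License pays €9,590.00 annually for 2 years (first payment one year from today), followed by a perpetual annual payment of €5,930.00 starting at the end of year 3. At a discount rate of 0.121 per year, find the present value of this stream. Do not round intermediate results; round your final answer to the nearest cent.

€55185.73

PV of 2-year annuity: €9,590.00 × [1 − (1+0.121)^−2] / 0.121 = 16186.31733
Perpetuity value at year 2: €5,930.00 / 0.121 = 49008.26446
PV of perpetuity: 49008.26446 / (1+0.121)^2 = 38999.41548
Total PV = 16186.31733 + 38999.41548 = 55185.73281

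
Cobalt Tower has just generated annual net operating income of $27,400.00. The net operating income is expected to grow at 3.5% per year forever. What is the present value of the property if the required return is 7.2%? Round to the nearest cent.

$766459.46

D₁ = D₀ × (1 + g) = $27,400.00 × 1.035 = $28,359.0000
Growing perpetuity: P = D₁ / (r − g) = $28,359.0000 / (0.072 − 0.035) = $766,459.46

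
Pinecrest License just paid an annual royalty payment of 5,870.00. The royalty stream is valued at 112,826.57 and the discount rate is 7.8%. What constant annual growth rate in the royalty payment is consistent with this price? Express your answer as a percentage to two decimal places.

P = D₀(1+g)/(r−g) ⇒ P(r−g) = D₀(1+g) ⇒ g(P+D₀) = P·r − D₀
g = (P·r − D₀)/(P + D₀) = (112,826.57×0.078 − 5,870.00) / (112,826.57 + 5,870.00) = 0.024689

2.47%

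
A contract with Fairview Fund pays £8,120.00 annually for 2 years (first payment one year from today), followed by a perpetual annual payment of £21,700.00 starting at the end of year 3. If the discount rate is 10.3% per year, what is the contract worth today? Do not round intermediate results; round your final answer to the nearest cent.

PV of 2-year annuity: £8,120.00 × [1 − (1+0.103)^−2] / 0.103 = 14036.02965
Perpetuity value at year 2: £21,700.00 / 0.103 = 210679.61165
PV of perpetuity: 210679.61165 / (1+0.103)^2 = 173169.53241
Total PV = 14036.02965 + 173169.53241 = 187205.56206

£187205.56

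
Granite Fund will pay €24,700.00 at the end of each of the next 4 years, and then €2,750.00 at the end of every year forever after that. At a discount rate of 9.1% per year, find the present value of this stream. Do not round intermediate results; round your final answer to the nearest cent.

€101175.82

PV of 4-year annuity: €24,700.00 × [1 − (1+0.091)^−4] / 0.091 = 79845.75274
Perpetuity value at year 4: €2,750.00 / 0.091 = 30219.78022
PV of perpetuity: 30219.78022 / (1+0.091)^4 = 21330.07091
Total PV = 79845.75274 + 21330.07091 = 101175.82365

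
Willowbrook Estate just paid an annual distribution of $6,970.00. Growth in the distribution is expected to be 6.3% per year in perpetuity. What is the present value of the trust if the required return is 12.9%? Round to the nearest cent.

$112259.24

D₁ = D₀ × (1 + g) = $6,970.00 × 1.063 = $7,409.1100
Growing perpetuity: P = D₁ / (r − g) = $7,409.1100 / (0.129 − 0.063) = $112,259.24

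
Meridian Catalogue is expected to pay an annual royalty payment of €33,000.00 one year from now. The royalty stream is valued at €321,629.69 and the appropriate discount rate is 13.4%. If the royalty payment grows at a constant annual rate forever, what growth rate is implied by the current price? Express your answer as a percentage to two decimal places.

P = D₁/(r−g) ⇒ g = r − D₁/P = 0.134 − €33,000.00/€321,629.69 = 0.031398

3.14%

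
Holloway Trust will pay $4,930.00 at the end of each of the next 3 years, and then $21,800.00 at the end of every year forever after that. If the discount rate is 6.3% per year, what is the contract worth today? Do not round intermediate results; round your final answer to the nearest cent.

$301187.16

PV of 3-year annuity: $4,930.00 × [1 − (1+0.063)^−3] / 0.063 = 13105.14492
Perpetuity value at year 3: $21,800.00 / 0.063 = 346031.74603
PV of perpetuity: 346031.74603 / (1+0.063)^3 = 288082.01800
Total PV = 13105.14492 + 288082.01800 = 301187.16292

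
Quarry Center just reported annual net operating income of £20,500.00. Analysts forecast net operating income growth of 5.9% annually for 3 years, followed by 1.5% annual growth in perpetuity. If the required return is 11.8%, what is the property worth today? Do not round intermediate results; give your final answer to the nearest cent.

D_1 = 21709.50000
D_2 = 22990.36050
D_3 = 24346.79177
Terminal value at year 3: TV = D_3×(1+g_2)/(r−g_2) = 24711.99365/0.103 = 239922.26841
P_0 = D_1/(1+r)^1 + D_2/(1+r)^2 + D_3/(1+r)^3 + TV/(1+r)^3
    = 19418.15742 + 18393.40672 + 17422.73499 + 171690.05837 = 226924.35750

£226924.36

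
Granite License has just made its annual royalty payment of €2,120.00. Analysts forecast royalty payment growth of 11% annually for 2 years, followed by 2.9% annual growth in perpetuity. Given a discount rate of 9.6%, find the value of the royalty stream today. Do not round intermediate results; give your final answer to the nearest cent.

€37718.11

D_1 = 2353.20000
D_2 = 2612.05200
Terminal value at year 2: TV = D_2×(1+g_2)/(r−g_2) = 2687.80151/0.067 = 40116.44042
P_0 = D_1/(1+r)^1 + D_2/(1+r)^2 + TV/(1+r)^2
    = 2147.08029 + 2174.50650 + 33396.52520 = 37718.11199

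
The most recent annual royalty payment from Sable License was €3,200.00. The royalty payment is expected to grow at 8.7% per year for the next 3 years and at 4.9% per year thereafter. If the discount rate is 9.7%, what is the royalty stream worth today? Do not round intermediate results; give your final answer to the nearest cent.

D_1 = 3478.40000
D_2 = 3781.02080
D_3 = 4109.96961
Terminal value at year 3: TV = D_3×(1+g_2)/(r−g_2) = 4311.35812/0.048 = 89819.96084
P_0 = D_1/(1+r)^1 + D_2/(1+r)^2 + D_3/(1+r)^3 + TV/(1+r)^3
    = 3170.82954 + 3141.92498 + 3113.28392 + 68038.22556 = 77464.26399

€77464.26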